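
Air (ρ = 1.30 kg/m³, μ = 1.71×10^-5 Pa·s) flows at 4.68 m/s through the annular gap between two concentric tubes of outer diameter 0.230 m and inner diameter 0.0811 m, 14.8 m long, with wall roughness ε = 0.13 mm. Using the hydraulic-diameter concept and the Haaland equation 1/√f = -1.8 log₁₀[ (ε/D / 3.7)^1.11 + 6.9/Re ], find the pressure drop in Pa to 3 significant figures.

ΔP ≈ 32.8 Pa

Hydraulic diameter D_h = 4A/P = D_o - D_i = 0.23 - 0.0811 = 0.1489 m.
Re = ρVD_h/μ = 1.3·4.68·0.1489/1.71e-05 = 5.298e+04.
ε/D_h = 0.00013/0.1489 = 0.000873; Haaland gives 1/√f = -1.8 log₁₀[9.42e-05+0.00013] = 6.568, so f = 0.02318.
ΔP = f(L/D_h)(ρV²/2) = 0.02318·14.8/0.1489·14.24 = 32.8 Pa.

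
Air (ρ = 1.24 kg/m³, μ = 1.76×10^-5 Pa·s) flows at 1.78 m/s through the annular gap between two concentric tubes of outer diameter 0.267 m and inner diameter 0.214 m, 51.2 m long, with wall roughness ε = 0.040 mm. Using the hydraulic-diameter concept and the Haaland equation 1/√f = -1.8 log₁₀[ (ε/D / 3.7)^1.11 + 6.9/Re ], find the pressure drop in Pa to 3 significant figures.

ΔP ≈ 67.2 Pa

Hydraulic diameter D_h = 4A/P = D_o - D_i = 0.267 - 0.214 = 0.053 m.
Re = ρVD_h/μ = 1.24·1.78·0.053/1.76e-05 = 6647.
ε/D_h = 4e-05/0.053 = 0.000755; Haaland gives 1/√f = -1.8 log₁₀[8.01e-05+0.00104] = 5.313, so f = 0.03543.
ΔP = f(L/D_h)(ρV²/2) = 0.03543·51.2/0.053·1.964 = 67.24 Pa.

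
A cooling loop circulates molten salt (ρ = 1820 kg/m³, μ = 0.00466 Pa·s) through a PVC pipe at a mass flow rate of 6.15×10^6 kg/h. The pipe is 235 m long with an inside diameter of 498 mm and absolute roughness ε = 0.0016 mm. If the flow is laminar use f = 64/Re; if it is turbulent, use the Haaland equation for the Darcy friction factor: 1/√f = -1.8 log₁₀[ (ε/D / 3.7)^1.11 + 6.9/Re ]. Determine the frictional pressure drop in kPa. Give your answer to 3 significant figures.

ṁ = 6.15×10^6 kg/h = 6.15×10^6/3600 = 1708 kg/s.
A = πD²/4 = π(0.498)²/4 = 0.1948 m²; mean velocity V = ṁ/(ρA) = 1708/(1820 · 0.1948) = 4.819 m/s.
Reynolds number Re = ρVD/μ = 1820 · 4.819 · 0.498 / 0.00466 = 9.373e+05.
Re > 4000 → turbulent. Relative roughness ε/D = 1.6e-06/0.498 = 3.21e-06. Haaland: 1/√f = -1.8 log₁₀[(3.21e-06/3.7)^1.11 + 6.9/9.373e+05] = -1.8 log₁₀[1.87e-07 + 7.36e-06] = 9.22, so f = 0.01176.
Darcy-Weisbach: ΔP = f(L/D)(ρV²/2) = 0.01176·(235/0.498)·(1820·4.819²/2) = 0.01176·471.9·2.113e+04 = 1.173e+05 Pa.
ΔP = 1.173e+05 Pa = 117 kPa.

ΔP ≈ 117 kPa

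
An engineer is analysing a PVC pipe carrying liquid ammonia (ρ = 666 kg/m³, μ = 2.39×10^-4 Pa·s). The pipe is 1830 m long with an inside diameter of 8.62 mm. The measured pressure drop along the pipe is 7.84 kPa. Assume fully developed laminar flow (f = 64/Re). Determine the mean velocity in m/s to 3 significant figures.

For laminar flow, f = 64/Re with Re = ρVD/μ, so Darcy-Weisbach reduces to ΔP = 32μLV/D². Solving for V: V = ΔP·D²/(32μL) = 7840·(0.00862)²/(32·0.000239·1830) = 0.04162 m/s.
Check: Re = ρVD/μ = 666·0.04162·0.00862/0.000239 = 999.8 < 2300, so the laminar assumption holds.

V ≈ 0.0416 m/s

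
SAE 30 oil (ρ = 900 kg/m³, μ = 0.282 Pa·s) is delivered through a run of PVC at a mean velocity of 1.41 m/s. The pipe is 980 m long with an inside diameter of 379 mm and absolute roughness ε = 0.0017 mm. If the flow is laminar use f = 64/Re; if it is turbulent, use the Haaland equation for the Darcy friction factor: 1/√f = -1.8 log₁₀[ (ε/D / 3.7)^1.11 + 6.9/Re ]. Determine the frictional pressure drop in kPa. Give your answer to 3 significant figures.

Reynolds number Re = ρVD/μ = 900 · 1.41 · 0.379 / 0.282 = 1706.
Re < 2300 → laminar flow, so f = 64/Re = 64/1706 = 0.03753 (the turbulent correlation is not needed).
Darcy-Weisbach: ΔP = f(L/D)(ρV²/2) = 0.03753·(980/0.379)·(900·1.41²/2) = 0.03753·2586·894.6 = 8.681e+04 Pa.
ΔP = 8.681e+04 Pa = 86.8 kPa.

ΔP ≈ 86.8 kPa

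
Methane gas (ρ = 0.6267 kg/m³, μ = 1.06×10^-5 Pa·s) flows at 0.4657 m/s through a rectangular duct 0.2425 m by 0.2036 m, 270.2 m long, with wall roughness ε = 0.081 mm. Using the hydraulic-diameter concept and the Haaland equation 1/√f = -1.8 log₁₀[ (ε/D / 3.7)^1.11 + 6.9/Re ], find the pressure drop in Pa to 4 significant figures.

Hydraulic diameter D_h = 4A/P = 4·(0.2425·0.2036)/(2·(0.2425+0.2036)) = 0.1975/0.8922 = 0.2214 m.
Re = ρVD_h/μ = 0.6267·0.4657·0.2214/1.06e-05 = 6095.
ε/D_h = 8.1e-05/0.2214 = 0.000366; Haaland gives 1/√f = -1.8 log₁₀[3.59e-05+0.00113] = 5.279, so f = 0.03589.
ΔP = f(L/D_h)(ρV²/2) = 0.03589·270.2/0.2214·0.06796 = 2.977 Pa.

ΔP ≈ 2.977 Pa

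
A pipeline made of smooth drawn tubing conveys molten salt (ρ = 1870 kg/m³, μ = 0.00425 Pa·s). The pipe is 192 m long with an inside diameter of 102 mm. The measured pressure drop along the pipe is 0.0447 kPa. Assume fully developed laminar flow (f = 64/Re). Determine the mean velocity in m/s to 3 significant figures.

For laminar flow, f = 64/Re with Re = ρVD/μ, so Darcy-Weisbach reduces to ΔP = 32μLV/D². Solving for V: V = ΔP·D²/(32μL) = 44.7·(0.102)²/(32·0.00425·192) = 0.01781 m/s.
Check: Re = ρVD/μ = 1870·0.01781·0.102/0.00425 = 799.3 < 2300, so the laminar assumption holds.

V ≈ 0.0178 m/s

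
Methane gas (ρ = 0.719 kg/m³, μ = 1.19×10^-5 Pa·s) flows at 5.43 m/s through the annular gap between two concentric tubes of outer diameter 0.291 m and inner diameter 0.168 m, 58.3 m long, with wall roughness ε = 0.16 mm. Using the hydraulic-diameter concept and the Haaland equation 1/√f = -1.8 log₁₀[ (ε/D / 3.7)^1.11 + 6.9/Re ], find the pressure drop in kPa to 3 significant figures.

Hydraulic diameter D_h = 4A/P = D_o - D_i = 0.291 - 0.168 = 0.123 m.
Re = ρVD_h/μ = 0.719·5.43·0.123/1.19e-05 = 4.035e+04.
ε/D_h = 0.00016/0.123 = 0.0013; Haaland gives 1/√f = -1.8 log₁₀[0.000147+0.000171] = 6.297, so f = 0.02522.
ΔP = f(L/D_h)(ρV²/2) = 0.02522·58.3/0.123·10.6 = 126.7 Pa.
ΔP = 0.127 kPa.

ΔP ≈ 0.127 kPa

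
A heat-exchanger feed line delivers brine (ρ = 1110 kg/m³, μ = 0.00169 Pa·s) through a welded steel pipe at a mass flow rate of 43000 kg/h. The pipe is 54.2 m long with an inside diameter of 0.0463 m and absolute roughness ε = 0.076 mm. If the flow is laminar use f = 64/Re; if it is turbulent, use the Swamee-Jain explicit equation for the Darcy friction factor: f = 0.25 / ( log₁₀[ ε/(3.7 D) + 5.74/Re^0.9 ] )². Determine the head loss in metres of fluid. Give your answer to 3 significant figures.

ṁ = 43000 kg/h = 43000/3600 = 11.94 kg/s.
A = πD²/4 = π(0.0463)²/4 = 0.001684 m²; mean velocity V = ṁ/(ρA) = 11.94/(1110 · 0.001684) = 6.391 m/s.
Reynolds number Re = ρVD/μ = 1110 · 6.391 · 0.0463 / 0.00169 = 1.944e+05.
Re > 4000 → turbulent. Relative roughness ε/D = 7.6e-05/0.0463 = 0.00164. Swamee-Jain: f = 0.25/(log₁₀[0.00164/3.7 + 5.74/1.944e+05^0.9])² = 0.25/(log₁₀[0.000444 + 9.98e-05])² = 0.25/(-3.265)² = 0.02345.
Darcy-Weisbach: ΔP = f(L/D)(ρV²/2) = 0.02345·(54.2/0.0463)·(1110·6.391²/2) = 0.02345·1171·2.267e+04 = 6.225e+05 Pa.
Head loss h_f = ΔP/(ρg) = 6.225e+05/(1110·9.81) = 57.2 m.

h_f ≈ 57.2 m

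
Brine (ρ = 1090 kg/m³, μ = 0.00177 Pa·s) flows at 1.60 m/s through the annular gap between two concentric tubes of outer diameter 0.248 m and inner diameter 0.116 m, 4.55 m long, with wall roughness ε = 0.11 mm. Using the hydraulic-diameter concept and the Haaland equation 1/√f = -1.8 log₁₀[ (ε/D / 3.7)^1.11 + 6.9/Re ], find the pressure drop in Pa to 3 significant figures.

Hydraulic diameter D_h = 4A/P = D_o - D_i = 0.248 - 0.116 = 0.132 m.
Re = ρVD_h/μ = 1090·1.6·0.132/0.00177 = 1.301e+05.
ε/D_h = 0.00011/0.132 = 0.000833; Haaland gives 1/√f = -1.8 log₁₀[8.94e-05+5.31e-05] = 6.923, so f = 0.02086.
ΔP = f(L/D_h)(ρV²/2) = 0.02086·4.55/0.132·1395 = 1003 Pa.

ΔP ≈ 1000 Pa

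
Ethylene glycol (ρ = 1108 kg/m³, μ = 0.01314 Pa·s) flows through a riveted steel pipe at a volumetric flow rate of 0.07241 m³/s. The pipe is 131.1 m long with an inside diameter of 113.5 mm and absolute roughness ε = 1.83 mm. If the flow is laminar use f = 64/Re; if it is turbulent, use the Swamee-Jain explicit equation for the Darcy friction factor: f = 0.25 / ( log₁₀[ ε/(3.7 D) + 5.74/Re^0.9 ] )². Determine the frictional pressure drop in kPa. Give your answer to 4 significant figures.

ΔP ≈ 1502 kPa

Cross-sectional area A = πD²/4 = π(0.1135)²/4 = 0.01012 m²; mean velocity V = Q/A = 0.07241/0.01012 = 7.157 m/s.
Reynolds number Re = ρVD/μ = 1108 · 7.157 · 0.1135 / 0.0131 = 6.849e+04.
Re > 4000 → turbulent. Relative roughness ε/D = 0.00183/0.1135 = 0.0161. Swamee-Jain: f = 0.25/(log₁₀[0.0161/3.7 + 5.74/6.849e+04^0.9])² = 0.25/(log₁₀[0.00436 + 0.000255])² = 0.25/(-2.336)² = 0.04581.
Darcy-Weisbach: ΔP = f(L/D)(ρV²/2) = 0.04581·(131.1/0.1135)·(1108·7.157²/2) = 0.04581·1155·2.838e+04 = 1.502e+06 Pa.
ΔP = 1.502e+06 Pa = 1502 kPa.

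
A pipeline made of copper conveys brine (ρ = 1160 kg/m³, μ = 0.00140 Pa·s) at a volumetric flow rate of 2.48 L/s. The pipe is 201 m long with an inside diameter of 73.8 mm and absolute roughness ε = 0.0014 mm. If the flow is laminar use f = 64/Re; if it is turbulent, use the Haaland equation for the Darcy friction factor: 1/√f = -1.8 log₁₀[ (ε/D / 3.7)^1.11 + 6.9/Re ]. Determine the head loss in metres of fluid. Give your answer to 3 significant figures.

h_f ≈ 1.05 m

Q = 2.48 L/s = 2.48/1000 = 0.00248 m³/s.
Cross-sectional area A = πD²/4 = π(0.0738)²/4 = 0.004278 m²; mean velocity V = Q/A = 0.00248/0.004278 = 0.5798 m/s.
Reynolds number Re = ρVD/μ = 1160 · 0.5798 · 0.0738 / 0.0014 = 3.545e+04.
Re > 4000 → turbulent. Relative roughness ε/D = 1.4e-06/0.0738 = 1.9e-05. Haaland: 1/√f = -1.8 log₁₀[(1.9e-05/3.7)^1.11 + 6.9/3.545e+04] = -1.8 log₁₀[1.34e-06 + 0.000195] = 6.674, so f = 0.02245.
Darcy-Weisbach: ΔP = f(L/D)(ρV²/2) = 0.02245·(201/0.0738)·(1160·0.5798²/2) = 0.02245·2724·195 = 1.192e+04 Pa.
Head loss h_f = ΔP/(ρg) = 1.192e+04/(1160·9.81) = 1.05 m.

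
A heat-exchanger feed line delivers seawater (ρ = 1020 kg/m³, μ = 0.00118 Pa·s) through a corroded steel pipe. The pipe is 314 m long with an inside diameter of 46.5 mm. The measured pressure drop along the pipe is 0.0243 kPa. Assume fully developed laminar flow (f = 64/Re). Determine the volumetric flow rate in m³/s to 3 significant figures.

Q ≈ 7.53×10^-6 m³/s

For laminar flow, f = 64/Re with Re = ρVD/μ, so Darcy-Weisbach reduces to ΔP = 32μLV/D². Solving for V: V = ΔP·D²/(32μL) = 24.3·(0.0465)²/(32·0.00118·314) = 0.004431 m/s.
Check: Re = ρVD/μ = 1020·0.004431·0.0465/0.00118 = 178.1 < 2300, so the laminar assumption holds.
Q = V·A = 0.004431·(π/4·0.0465²) = 7.526e-06 m³/s = 7.53×10^-6 m³/s.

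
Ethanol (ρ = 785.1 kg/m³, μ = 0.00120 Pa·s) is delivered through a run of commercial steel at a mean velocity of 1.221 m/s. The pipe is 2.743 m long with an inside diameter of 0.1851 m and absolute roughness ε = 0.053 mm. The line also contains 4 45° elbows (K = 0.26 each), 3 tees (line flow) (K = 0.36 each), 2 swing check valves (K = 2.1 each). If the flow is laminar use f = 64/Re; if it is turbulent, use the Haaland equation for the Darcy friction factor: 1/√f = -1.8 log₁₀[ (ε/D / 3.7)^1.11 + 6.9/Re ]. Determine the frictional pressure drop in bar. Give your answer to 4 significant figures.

ΔP ≈ 0.03856 bar

Reynolds number Re = ρVD/μ = 785.1 · 1.221 · 0.1851 / 0.0012 = 1.479e+05.
Re > 4000 → turbulent. Relative roughness ε/D = 5.3e-05/0.1851 = 0.000286. Haaland: 1/√f = -1.8 log₁₀[(0.000286/3.7)^1.11 + 6.9/1.479e+05] = -1.8 log₁₀[2.73e-05 + 4.67e-05] = 7.436, so f = 0.01809.
Total minor-loss coefficient ΣK = 4·0.26 + 3·0.36 + 2·2.1 = 6.32.
ΔP = [f·L/D + ΣK]·(ρV²/2) = [0.01809·2.743/0.1851 + 6.32]·(785.1·1.221²/2) = [0.268 + 6.32]·585.2 = 3856 Pa.
ΔP = 3856 Pa = 0.03856 bar.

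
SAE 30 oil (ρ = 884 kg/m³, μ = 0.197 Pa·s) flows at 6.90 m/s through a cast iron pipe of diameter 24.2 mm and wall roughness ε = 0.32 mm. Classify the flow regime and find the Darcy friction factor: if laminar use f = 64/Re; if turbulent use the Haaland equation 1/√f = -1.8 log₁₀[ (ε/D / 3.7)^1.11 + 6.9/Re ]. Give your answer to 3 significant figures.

f ≈ 0.0854

Re = ρVD/μ = 884·6.9·0.0242/0.197 = 749.3.
Re < 2300 → laminar, so f = 64/Re = 0.08541 (roughness is irrelevant in laminar flow).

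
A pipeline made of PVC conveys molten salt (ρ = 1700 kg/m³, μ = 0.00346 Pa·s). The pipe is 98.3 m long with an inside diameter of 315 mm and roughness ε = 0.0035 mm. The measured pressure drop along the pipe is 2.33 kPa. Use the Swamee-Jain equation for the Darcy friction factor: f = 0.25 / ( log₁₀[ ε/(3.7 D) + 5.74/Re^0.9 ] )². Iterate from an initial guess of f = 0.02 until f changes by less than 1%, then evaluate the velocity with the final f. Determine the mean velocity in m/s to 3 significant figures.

V ≈ 0.706 m/s

Rearranging Darcy-Weisbach: V = √(2·ΔP·D/(f·L·ρ)). With ε/D = 3.5e-06/0.315 = 1.11e-05, iterate starting from f = 0.02:
  f = 0.02 → V = √(2·2330·0.315/(0.02·98.3·1700)) = 0.6627 m/s; Re = ρVD/μ = 1.026e+05; f → 0.01784
  f = 0.01784 → V = 0.7017 m/s; Re = 1.086e+05; f → 0.01763
  f = 0.01763 → V = 0.7059 m/s; Re = 1.092e+05; f → 0.01761
Converged (Δf/f < 1%). With the final f = 0.01761: V = √(2·2330·0.315/(0.01761·98.3·1700)) = 0.7063 m/s.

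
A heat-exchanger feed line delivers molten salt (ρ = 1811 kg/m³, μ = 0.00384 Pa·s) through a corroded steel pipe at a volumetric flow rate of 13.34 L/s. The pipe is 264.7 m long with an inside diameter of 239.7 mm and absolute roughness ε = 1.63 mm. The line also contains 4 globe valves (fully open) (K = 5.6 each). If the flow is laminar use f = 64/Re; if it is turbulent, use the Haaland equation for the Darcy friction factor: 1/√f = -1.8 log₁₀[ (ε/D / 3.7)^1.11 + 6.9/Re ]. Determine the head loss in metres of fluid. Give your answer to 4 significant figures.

h_f ≈ 0.2744 m

Q = 13.34 L/s = 13.34/1000 = 0.01334 m³/s.
Cross-sectional area A = πD²/4 = π(0.2397)²/4 = 0.04513 m²; mean velocity V = Q/A = 0.01334/0.04513 = 0.2956 m/s.
Reynolds number Re = ρVD/μ = 1811 · 0.2956 · 0.2397 / 0.00384 = 3.342e+04.
Re > 4000 → turbulent. Relative roughness ε/D = 0.00163/0.2397 = 0.0068. Haaland: 1/√f = -1.8 log₁₀[(0.0068/3.7)^1.11 + 6.9/3.342e+04] = -1.8 log₁₀[0.000919 + 0.000206] = 5.307, so f = 0.0355.
Total minor-loss coefficient ΣK = 4·5.6 = 22.4.
ΔP = [f·L/D + ΣK]·(ρV²/2) = [0.0355·264.7/0.2397 + 22.4]·(1811·0.2956²/2) = [39.2 + 22.4]·79.13 = 4875 Pa.
Head loss h_f = ΔP/(ρg) = 4875/(1811·9.81) = 0.2744 m.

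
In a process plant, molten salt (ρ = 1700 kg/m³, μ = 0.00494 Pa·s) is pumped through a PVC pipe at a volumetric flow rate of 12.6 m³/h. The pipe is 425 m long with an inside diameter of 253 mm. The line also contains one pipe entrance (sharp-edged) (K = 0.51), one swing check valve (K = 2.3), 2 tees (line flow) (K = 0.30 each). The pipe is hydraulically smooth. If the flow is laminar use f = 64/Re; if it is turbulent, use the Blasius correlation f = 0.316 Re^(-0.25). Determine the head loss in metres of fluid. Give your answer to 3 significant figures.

h_f ≈ 0.0157 m

Q = 12.6 m³/h = 12.6/3600 = 0.0035 m³/s.
Cross-sectional area A = πD²/4 = π(0.253)²/4 = 0.05027 m²; mean velocity V = Q/A = 0.0035/0.05027 = 0.06962 m/s.
Reynolds number Re = ρVD/μ = 1700 · 0.06962 · 0.253 / 0.00494 = 6061.
Re > 4000 → turbulent. Smooth-pipe (Blasius): f = 0.316 Re^(-0.25) = 0.316/(6061)^0.25 = 0.03581.
Total minor-loss coefficient ΣK = 1·0.51 + 1·2.3 + 2·0.3 = 3.41.
ΔP = [f·L/D + ΣK]·(ρV²/2) = [0.03581·425/0.253 + 3.41]·(1700·0.06962²/2) = [60.16 + 3.41]·4.12 = 261.9 Pa.
Head loss h_f = ΔP/(ρg) = 261.9/(1700·9.81) = 0.0157 m.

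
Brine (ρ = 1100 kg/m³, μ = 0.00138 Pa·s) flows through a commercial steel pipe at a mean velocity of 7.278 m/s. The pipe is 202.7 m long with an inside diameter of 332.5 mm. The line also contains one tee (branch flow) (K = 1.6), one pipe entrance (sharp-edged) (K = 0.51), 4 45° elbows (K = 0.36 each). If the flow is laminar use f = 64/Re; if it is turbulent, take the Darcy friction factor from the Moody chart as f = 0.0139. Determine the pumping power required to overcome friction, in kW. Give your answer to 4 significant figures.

Reynolds number Re = ρVD/μ = 1100 · 7.278 · 0.3325 / 0.00138 = 1.929e+06.
Re > 4000 → turbulent; use the Moody-chart value f = 0.0139.
Total minor-loss coefficient ΣK = 1·1.6 + 1·0.51 + 4·0.36 = 3.55.
ΔP = [f·L/D + ΣK]·(ρV²/2) = [0.0139·202.7/0.3325 + 3.55]·(1100·7.278²/2) = [8.474 + 3.55]·2.913e+04 = 3.503e+05 Pa.
Q = V·A = 7.278·0.08683 = 0.632 m³/s.
Pumping power P = QΔP = 0.632·3.503e+05 = 221370 W = 221.4 kW.

P ≈ 221.4 kW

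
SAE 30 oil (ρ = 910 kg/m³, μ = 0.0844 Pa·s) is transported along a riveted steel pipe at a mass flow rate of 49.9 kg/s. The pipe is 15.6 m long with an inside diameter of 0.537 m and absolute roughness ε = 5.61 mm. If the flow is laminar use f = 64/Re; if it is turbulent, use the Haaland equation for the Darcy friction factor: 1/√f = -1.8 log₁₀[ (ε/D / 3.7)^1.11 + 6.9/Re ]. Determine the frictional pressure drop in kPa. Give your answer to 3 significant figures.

A = πD²/4 = π(0.537)²/4 = 0.2265 m²; mean velocity V = ṁ/(ρA) = 49.9/(910 · 0.2265) = 0.2421 m/s.
Reynolds number Re = ρVD/μ = 910 · 0.2421 · 0.537 / 0.0844 = 1402.
Re < 2300 → laminar flow, so f = 64/Re = 64/1402 = 0.04565 (the turbulent correlation is not needed).
Darcy-Weisbach: ΔP = f(L/D)(ρV²/2) = 0.04565·(15.6/0.537)·(910·0.2421²/2) = 0.04565·29.05·26.67 = 35.37 Pa.
ΔP = 35.37 Pa = 0.0354 kPa.

ΔP ≈ 0.0354 kPa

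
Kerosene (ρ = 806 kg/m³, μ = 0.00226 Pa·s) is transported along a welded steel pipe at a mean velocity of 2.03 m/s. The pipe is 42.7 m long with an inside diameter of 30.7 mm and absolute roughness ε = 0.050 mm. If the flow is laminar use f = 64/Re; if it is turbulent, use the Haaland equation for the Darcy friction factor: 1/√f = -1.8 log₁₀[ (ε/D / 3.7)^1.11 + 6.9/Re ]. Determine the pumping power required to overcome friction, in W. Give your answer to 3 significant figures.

P ≈ 98.2 W

Reynolds number Re = ρVD/μ = 806 · 2.03 · 0.0307 / 0.00226 = 2.223e+04.
Re > 4000 → turbulent. Relative roughness ε/D = 5e-05/0.0307 = 0.00163. Haaland: 1/√f = -1.8 log₁₀[(0.00163/3.7)^1.11 + 6.9/2.223e+04] = -1.8 log₁₀[0.000188 + 0.00031] = 5.944, so f = 0.0283.
Darcy-Weisbach: ΔP = f(L/D)(ρV²/2) = 0.0283·(42.7/0.0307)·(806·2.03²/2) = 0.0283·1391·1661 = 6.538e+04 Pa.
Q = V·A = 2.03·0.0007402 = 0.001503 m³/s.
Pumping power P = QΔP = 0.001503·6.538e+04 = 98.24 W = 98.2 W.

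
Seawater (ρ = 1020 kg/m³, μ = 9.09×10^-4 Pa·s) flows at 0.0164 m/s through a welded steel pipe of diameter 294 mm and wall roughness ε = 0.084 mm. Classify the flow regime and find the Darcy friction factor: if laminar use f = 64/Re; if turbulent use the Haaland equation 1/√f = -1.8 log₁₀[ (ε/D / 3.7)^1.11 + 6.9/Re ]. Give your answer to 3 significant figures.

Re = ρVD/μ = 1020·0.0164·0.294/0.000909 = 5410.
Re > 4000 → turbulent. ε/D = 8.4e-05/0.294 = 0.000286; Haaland: 1/√f = -1.8 log₁₀[2.73e-05 + 0.00128] = 5.193, so f = 0.03708.

f ≈ 0.0371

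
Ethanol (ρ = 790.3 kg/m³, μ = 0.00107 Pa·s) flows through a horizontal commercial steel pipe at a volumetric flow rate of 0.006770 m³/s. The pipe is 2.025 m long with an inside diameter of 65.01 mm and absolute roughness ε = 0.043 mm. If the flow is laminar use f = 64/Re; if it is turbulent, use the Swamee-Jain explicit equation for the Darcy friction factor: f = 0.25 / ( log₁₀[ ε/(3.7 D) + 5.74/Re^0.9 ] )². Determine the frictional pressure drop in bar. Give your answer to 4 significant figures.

Cross-sectional area A = πD²/4 = π(0.06501)²/4 = 0.003319 m²; mean velocity V = Q/A = 0.00677/0.003319 = 2.04 m/s.
Reynolds number Re = ρVD/μ = 790.3 · 2.04 · 0.06501 / 0.00107 = 9.793e+04.
Re > 4000 → turbulent. Relative roughness ε/D = 4.3e-05/0.06501 = 0.000661. Swamee-Jain: f = 0.25/(log₁₀[0.000661/3.7 + 5.74/9.793e+04^0.9])² = 0.25/(log₁₀[0.000179 + 0.000185])² = 0.25/(-3.439)² = 0.02114.
Darcy-Weisbach: ΔP = f(L/D)(ρV²/2) = 0.02114·(2.025/0.06501)·(790.3·2.04²/2) = 0.02114·31.15·1644 = 1082 Pa.
ΔP = 1082 Pa = 0.01082 bar.

ΔP ≈ 0.01082 bar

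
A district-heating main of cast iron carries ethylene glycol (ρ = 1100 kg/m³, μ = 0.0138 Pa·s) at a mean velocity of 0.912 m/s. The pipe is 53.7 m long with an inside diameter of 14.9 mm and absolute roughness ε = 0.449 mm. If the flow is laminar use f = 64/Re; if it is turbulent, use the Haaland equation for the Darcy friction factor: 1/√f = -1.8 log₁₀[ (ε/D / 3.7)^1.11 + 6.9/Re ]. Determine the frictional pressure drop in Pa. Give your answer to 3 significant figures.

Reynolds number Re = ρVD/μ = 1100 · 0.912 · 0.0149 / 0.0138 = 1083.
Re < 2300 → laminar flow, so f = 64/Re = 64/1083 = 0.05909 (the turbulent correlation is not needed).
Darcy-Weisbach: ΔP = f(L/D)(ρV²/2) = 0.05909·(53.7/0.0149)·(1100·0.912²/2) = 0.05909·3604·457.5 = 9.741e+04 Pa.

ΔP ≈ 97400 Pa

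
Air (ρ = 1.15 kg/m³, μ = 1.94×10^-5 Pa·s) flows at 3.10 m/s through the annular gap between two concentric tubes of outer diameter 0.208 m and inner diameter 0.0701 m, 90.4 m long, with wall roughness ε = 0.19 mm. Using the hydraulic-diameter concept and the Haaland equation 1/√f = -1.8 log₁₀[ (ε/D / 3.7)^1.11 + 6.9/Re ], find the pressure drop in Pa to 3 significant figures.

ΔP ≈ 98.6 Pa

Hydraulic diameter D_h = 4A/P = D_o - D_i = 0.208 - 0.0701 = 0.1379 m.
Re = ρVD_h/μ = 1.15·3.1·0.1379/1.94e-05 = 2.534e+04.
ε/D_h = 0.00019/0.1379 = 0.00138; Haaland gives 1/√f = -1.8 log₁₀[0.000156+0.000272] = 6.062, so f = 0.02721.
ΔP = f(L/D_h)(ρV²/2) = 0.02721·90.4/0.1379·5.526 = 98.56 Pa.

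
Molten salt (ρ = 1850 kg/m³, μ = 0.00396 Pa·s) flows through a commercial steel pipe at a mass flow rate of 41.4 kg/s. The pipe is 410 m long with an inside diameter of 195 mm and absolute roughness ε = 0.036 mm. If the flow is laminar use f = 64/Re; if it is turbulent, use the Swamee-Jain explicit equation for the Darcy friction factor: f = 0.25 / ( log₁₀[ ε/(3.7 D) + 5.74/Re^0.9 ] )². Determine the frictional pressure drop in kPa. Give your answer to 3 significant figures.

A = πD²/4 = π(0.195)²/4 = 0.02986 m²; mean velocity V = ṁ/(ρA) = 41.4/(1850 · 0.02986) = 0.7493 m/s.
Reynolds number Re = ρVD/μ = 1850 · 0.7493 · 0.195 / 0.00396 = 6.826e+04.
Re > 4000 → turbulent. Relative roughness ε/D = 3.6e-05/0.195 = 0.000185. Swamee-Jain: f = 0.25/(log₁₀[0.000185/3.7 + 5.74/6.826e+04^0.9])² = 0.25/(log₁₀[4.99e-05 + 0.000256])² = 0.25/(-3.515)² = 0.02024.
Darcy-Weisbach: ΔP = f(L/D)(ρV²/2) = 0.02024·(410/0.195)·(1850·0.7493²/2) = 0.02024·2103·519.4 = 2.21e+04 Pa.
ΔP = 2.21e+04 Pa = 22.1 kPa.

ΔP ≈ 22.1 kPa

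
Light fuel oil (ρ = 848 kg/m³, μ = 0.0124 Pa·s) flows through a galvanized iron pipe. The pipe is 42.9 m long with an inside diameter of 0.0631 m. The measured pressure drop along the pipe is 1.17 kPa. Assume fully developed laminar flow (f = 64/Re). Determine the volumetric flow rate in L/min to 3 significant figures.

Q ≈ 51.3 L/min

For laminar flow, f = 64/Re with Re = ρVD/μ, so Darcy-Weisbach reduces to ΔP = 32μLV/D². Solving for V: V = ΔP·D²/(32μL) = 1170·(0.0631)²/(32·0.0124·42.9) = 0.2737 m/s.
Check: Re = ρVD/μ = 848·0.2737·0.0631/0.0124 = 1181 < 2300, so the laminar assumption holds.
Q = V·A = 0.2737·(π/4·0.0631²) = 0.0008558 m³/s = 51.3 L/min.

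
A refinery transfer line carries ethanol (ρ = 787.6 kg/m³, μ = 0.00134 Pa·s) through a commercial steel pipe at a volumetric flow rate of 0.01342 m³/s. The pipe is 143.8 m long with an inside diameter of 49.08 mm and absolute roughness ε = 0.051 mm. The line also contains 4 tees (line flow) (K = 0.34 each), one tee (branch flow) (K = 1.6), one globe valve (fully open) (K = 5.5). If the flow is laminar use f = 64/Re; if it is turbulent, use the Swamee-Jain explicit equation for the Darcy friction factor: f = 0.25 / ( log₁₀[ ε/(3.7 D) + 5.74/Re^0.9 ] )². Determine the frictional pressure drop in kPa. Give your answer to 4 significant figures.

ΔP ≈ 1405 kPa

Cross-sectional area A = πD²/4 = π(0.04908)²/4 = 0.001892 m²; mean velocity V = Q/A = 0.01342/0.001892 = 7.093 m/s.
Reynolds number Re = ρVD/μ = 787.6 · 7.093 · 0.04908 / 0.00134 = 2.046e+05.
Re > 4000 → turbulent. Relative roughness ε/D = 5.1e-05/0.04908 = 0.00104. Swamee-Jain: f = 0.25/(log₁₀[0.00104/3.7 + 5.74/2.046e+05^0.9])² = 0.25/(log₁₀[0.000281 + 9.53e-05])² = 0.25/(-3.425)² = 0.02132.
Total minor-loss coefficient ΣK = 4·0.34 + 1·1.6 + 1·5.5 = 8.46.
ΔP = [f·L/D + ΣK]·(ρV²/2) = [0.02132·143.8/0.04908 + 8.46]·(787.6·7.093²/2) = [62.45 + 8.46]·1.981e+04 = 1.405e+06 Pa.
ΔP = 1.405e+06 Pa = 1405 kPa.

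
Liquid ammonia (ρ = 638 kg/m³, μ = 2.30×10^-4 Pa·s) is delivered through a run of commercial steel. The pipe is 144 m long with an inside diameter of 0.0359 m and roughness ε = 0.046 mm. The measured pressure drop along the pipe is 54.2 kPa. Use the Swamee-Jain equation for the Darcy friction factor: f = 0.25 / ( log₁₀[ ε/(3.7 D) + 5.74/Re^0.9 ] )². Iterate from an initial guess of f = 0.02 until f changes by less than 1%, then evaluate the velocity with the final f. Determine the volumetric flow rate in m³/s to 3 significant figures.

Rearranging Darcy-Weisbach: V = √(2·ΔP·D/(f·L·ρ)). With ε/D = 4.6e-05/0.0359 = 0.00128, iterate starting from f = 0.02:
  f = 0.02 → V = √(2·5.42e+04·0.0359/(0.02·144·638)) = 1.455 m/s; Re = ρVD/μ = 1.449e+05; f → 0.02265
  f = 0.02265 → V = 1.367 m/s; Re = 1.362e+05; f → 0.02274
Converged (Δf/f < 1%). With the final f = 0.02274: V = √(2·5.42e+04·0.0359/(0.02274·144·638)) = 1.365 m/s.
Q = V·A = 1.365·(π/4·0.0359²) = 0.001381 m³/s = 0.00138 m³/s.

Q ≈ 0.00138 m³/s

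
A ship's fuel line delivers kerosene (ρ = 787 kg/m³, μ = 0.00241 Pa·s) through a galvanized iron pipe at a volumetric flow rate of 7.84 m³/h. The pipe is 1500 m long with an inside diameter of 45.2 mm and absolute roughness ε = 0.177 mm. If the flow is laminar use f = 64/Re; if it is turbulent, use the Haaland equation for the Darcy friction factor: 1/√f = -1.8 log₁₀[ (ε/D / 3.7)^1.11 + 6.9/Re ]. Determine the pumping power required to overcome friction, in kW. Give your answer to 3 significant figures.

Q = 7.84 m³/h = 7.84/3600 = 0.002178 m³/s.
Cross-sectional area A = πD²/4 = π(0.0452)²/4 = 0.001605 m²; mean velocity V = Q/A = 0.002178/0.001605 = 1.357 m/s.
Reynolds number Re = ρVD/μ = 787 · 1.357 · 0.0452 / 0.00241 = 2.003e+04.
Re > 4000 → turbulent. Relative roughness ε/D = 0.000177/0.0452 = 0.00392. Haaland: 1/√f = -1.8 log₁₀[(0.00392/3.7)^1.11 + 6.9/2.003e+04] = -1.8 log₁₀[0.000498 + 0.000344] = 5.534, so f = 0.03265.
Darcy-Weisbach: ΔP = f(L/D)(ρV²/2) = 0.03265·(1500/0.0452)·(787·1.357²/2) = 0.03265·3.319e+04·724.8 = 7.855e+05 Pa.
Pumping power P = QΔP = 0.002178·7.855e+05 = 1711 W = 1.71 kW.

P ≈ 1.71 kW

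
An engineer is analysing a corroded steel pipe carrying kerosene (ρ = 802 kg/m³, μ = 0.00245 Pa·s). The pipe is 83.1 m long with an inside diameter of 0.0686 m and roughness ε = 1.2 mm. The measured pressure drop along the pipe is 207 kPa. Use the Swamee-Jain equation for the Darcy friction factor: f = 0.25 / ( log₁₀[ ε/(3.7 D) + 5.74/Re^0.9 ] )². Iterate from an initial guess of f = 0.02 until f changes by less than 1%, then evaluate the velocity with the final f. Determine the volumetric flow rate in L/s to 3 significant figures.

Rearranging Darcy-Weisbach: V = √(2·ΔP·D/(f·L·ρ)). With ε/D = 0.0012/0.0686 = 0.0175, iterate starting from f = 0.02:
  f = 0.02 → V = √(2·2.07e+05·0.0686/(0.02·83.1·802)) = 4.616 m/s; Re = ρVD/μ = 1.037e+05; f → 0.04687
  f = 0.04687 → V = 3.015 m/s; Re = 6.771e+04; f → 0.04717
Converged (Δf/f < 1%). With the final f = 0.04717: V = √(2·2.07e+05·0.0686/(0.04717·83.1·802)) = 3.006 m/s.
Q = V·A = 3.006·(π/4·0.0686²) = 0.01111 m³/s = 11.1 L/s.

Q ≈ 11.1 L/s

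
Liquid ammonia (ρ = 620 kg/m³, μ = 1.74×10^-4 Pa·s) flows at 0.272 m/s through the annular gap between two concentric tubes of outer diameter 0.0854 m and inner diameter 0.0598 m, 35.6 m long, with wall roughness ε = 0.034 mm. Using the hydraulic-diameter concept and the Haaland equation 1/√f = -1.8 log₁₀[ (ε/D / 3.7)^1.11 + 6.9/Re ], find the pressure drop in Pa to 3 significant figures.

Hydraulic diameter D_h = 4A/P = D_o - D_i = 0.0854 - 0.0598 = 0.0256 m.
Re = ρVD_h/μ = 620·0.272·0.0256/0.000174 = 2.481e+04.
ε/D_h = 3.4e-05/0.0256 = 0.00133; Haaland gives 1/√f = -1.8 log₁₀[0.00015+0.000278] = 6.063, so f = 0.0272.
ΔP = f(L/D_h)(ρV²/2) = 0.0272·35.6/0.0256·22.94 = 867.6 Pa.

ΔP ≈ 868 Pa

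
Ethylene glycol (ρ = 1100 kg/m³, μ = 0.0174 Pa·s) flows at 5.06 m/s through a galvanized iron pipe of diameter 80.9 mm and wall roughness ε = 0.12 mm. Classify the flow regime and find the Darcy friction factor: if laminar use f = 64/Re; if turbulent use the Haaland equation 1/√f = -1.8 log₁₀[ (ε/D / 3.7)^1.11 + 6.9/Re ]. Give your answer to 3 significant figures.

f ≈ 0.0273

Re = ρVD/μ = 1100·5.06·0.0809/0.0174 = 2.588e+04.
Re > 4000 → turbulent. ε/D = 0.00012/0.0809 = 0.00148; Haaland: 1/√f = -1.8 log₁₀[0.00017 + 0.000267] = 6.049, so f = 0.02733.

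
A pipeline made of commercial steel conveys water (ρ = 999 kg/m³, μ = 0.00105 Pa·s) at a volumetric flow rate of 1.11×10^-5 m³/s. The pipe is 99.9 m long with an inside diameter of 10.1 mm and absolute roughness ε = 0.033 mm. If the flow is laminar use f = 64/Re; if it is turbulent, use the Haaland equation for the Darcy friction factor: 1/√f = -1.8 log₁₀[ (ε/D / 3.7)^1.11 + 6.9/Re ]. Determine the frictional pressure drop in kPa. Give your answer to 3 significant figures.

Cross-sectional area A = πD²/4 = π(0.0101)²/4 = 8.012e-05 m²; mean velocity V = Q/A = 1.11e-05/8.012e-05 = 0.1385 m/s.
Reynolds number Re = ρVD/μ = 999 · 0.1385 · 0.0101 / 0.00105 = 1331.
Re < 2300 → laminar flow, so f = 64/Re = 64/1331 = 0.04807 (the turbulent correlation is not needed).
Darcy-Weisbach: ΔP = f(L/D)(ρV²/2) = 0.04807·(99.9/0.0101)·(999·0.1385²/2) = 0.04807·9891·9.588 = 4559 Pa.
ΔP = 4559 Pa = 4.56 kPa.

ΔP ≈ 4.56 kPa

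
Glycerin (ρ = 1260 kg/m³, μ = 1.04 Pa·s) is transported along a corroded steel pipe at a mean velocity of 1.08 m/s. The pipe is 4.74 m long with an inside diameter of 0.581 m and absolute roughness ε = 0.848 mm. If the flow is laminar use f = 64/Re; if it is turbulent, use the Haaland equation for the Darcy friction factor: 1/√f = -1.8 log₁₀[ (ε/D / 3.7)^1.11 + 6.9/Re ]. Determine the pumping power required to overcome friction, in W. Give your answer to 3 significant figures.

Reynolds number Re = ρVD/μ = 1260 · 1.08 · 0.581 / 1.04 = 760.2.
Re < 2300 → laminar flow, so f = 64/Re = 64/760.2 = 0.08419 (the turbulent correlation is not needed).
Darcy-Weisbach: ΔP = f(L/D)(ρV²/2) = 0.08419·(4.74/0.581)·(1260·1.08²/2) = 0.08419·8.158·734.8 = 504.7 Pa.
Q = V·A = 1.08·0.2651 = 0.2863 m³/s.
Pumping power P = QΔP = 0.2863·504.7 = 144.5 W = 145 W.

P ≈ 145 W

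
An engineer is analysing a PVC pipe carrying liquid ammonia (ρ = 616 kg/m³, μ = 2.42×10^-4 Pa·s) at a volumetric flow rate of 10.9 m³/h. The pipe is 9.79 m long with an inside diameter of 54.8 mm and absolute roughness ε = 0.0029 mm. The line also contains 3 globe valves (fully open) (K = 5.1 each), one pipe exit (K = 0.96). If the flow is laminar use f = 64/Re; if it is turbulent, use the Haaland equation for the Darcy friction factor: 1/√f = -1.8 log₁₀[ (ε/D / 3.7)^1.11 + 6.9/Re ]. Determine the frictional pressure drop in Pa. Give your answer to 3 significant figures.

ΔP ≈ 9720 Pa

Q = 10.9 m³/h = 10.9/3600 = 0.003028 m³/s.
Cross-sectional area A = πD²/4 = π(0.0548)²/4 = 0.002359 m²; mean velocity V = Q/A = 0.003028/0.002359 = 1.284 m/s.
Reynolds number Re = ρVD/μ = 616 · 1.284 · 0.0548 / 0.000242 = 1.791e+05.
Re > 4000 → turbulent. Relative roughness ε/D = 2.9e-06/0.0548 = 5.29e-05. Haaland: 1/√f = -1.8 log₁₀[(5.29e-05/3.7)^1.11 + 6.9/1.791e+05] = -1.8 log₁₀[4.19e-06 + 3.85e-05] = 7.865, so f = 0.01617.
Total minor-loss coefficient ΣK = 3·5.1 + 1·0.96 = 16.3.
ΔP = [f·L/D + ΣK]·(ρV²/2) = [0.01617·9.79/0.0548 + 16.3]·(616·1.284²/2) = [2.888 + 16.3]·507.6 = 9719 Pa.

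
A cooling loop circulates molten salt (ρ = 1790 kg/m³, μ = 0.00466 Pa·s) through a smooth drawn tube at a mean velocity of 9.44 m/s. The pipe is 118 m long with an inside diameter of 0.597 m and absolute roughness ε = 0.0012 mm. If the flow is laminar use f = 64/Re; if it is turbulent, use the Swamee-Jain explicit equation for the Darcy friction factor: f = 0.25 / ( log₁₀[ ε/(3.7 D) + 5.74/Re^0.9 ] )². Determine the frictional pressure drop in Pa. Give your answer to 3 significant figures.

ΔP ≈ 163000 Pa

Reynolds number Re = ρVD/μ = 1790 · 9.44 · 0.597 / 0.00466 = 2.165e+06.
Re > 4000 → turbulent. Relative roughness ε/D = 1.2e-06/0.597 = 2.01e-06. Swamee-Jain: f = 0.25/(log₁₀[2.01e-06/3.7 + 5.74/2.165e+06^0.9])² = 0.25/(log₁₀[5.43e-07 + 1.14e-05])² = 0.25/(-4.923)² = 0.01032.
Darcy-Weisbach: ΔP = f(L/D)(ρV²/2) = 0.01032·(118/0.597)·(1790·9.44²/2) = 0.01032·197.7·7.976e+04 = 1.626e+05 Pa.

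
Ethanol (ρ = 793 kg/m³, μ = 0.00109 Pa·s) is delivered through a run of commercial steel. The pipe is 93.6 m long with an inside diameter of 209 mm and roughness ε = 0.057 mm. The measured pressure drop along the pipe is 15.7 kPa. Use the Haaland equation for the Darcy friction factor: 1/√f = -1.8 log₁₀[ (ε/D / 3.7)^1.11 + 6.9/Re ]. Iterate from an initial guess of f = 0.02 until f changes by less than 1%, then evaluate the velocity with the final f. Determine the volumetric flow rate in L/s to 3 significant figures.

Rearranging Darcy-Weisbach: V = √(2·ΔP·D/(f·L·ρ)). With ε/D = 5.7e-05/0.209 = 0.000273, iterate starting from f = 0.02:
  f = 0.02 → V = √(2·1.57e+04·0.209/(0.02·93.6·793)) = 2.103 m/s; Re = ρVD/μ = 3.197e+05; f → 0.01651
  f = 0.01651 → V = 2.314 m/s; Re = 3.519e+05; f → 0.01637
Converged (Δf/f < 1%). With the final f = 0.01637: V = √(2·1.57e+04·0.209/(0.01637·93.6·793)) = 2.324 m/s.
Q = V·A = 2.324·(π/4·0.209²) = 0.07973 m³/s = 79.7 L/s.

Q ≈ 79.7 L/s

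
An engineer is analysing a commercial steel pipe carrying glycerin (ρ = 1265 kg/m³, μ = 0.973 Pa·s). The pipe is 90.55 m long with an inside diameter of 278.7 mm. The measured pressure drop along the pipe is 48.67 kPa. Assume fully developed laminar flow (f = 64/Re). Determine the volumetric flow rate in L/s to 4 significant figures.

Q ≈ 81.80 L/s

For laminar flow, f = 64/Re with Re = ρVD/μ, so Darcy-Weisbach reduces to ΔP = 32μLV/D². Solving for V: V = ΔP·D²/(32μL) = 4.867e+04·(0.2787)²/(32·0.973·90.55) = 1.341 m/s.
Check: Re = ρVD/μ = 1265·1.341·0.2787/0.973 = 485.8 < 2300, so the laminar assumption holds.
Q = V·A = 1.341·(π/4·0.2787²) = 0.0818 m³/s = 81.80 L/s.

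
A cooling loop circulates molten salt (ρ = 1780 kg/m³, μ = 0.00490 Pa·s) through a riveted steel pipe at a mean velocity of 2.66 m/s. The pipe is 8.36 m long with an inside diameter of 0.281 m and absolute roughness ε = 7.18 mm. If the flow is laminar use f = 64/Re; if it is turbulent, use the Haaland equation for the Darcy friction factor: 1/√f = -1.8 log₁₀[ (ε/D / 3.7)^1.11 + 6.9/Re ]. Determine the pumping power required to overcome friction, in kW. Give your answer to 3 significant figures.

Reynolds number Re = ρVD/μ = 1780 · 2.66 · 0.281 / 0.0049 = 2.715e+05.
Re > 4000 → turbulent. Relative roughness ε/D = 0.00718/0.281 = 0.0256. Haaland: 1/√f = -1.8 log₁₀[(0.0256/3.7)^1.11 + 6.9/2.715e+05] = -1.8 log₁₀[0.004 + 2.54e-05] = 4.312, so f = 0.05378.
Darcy-Weisbach: ΔP = f(L/D)(ρV²/2) = 0.05378·(8.36/0.281)·(1780·2.66²/2) = 0.05378·29.75·6297 = 1.007e+04 Pa.
Q = V·A = 2.66·0.06202 = 0.165 m³/s.
Pumping power P = QΔP = 0.165·1.007e+04 = 1662 W = 1.66 kW.

P ≈ 1.66 kW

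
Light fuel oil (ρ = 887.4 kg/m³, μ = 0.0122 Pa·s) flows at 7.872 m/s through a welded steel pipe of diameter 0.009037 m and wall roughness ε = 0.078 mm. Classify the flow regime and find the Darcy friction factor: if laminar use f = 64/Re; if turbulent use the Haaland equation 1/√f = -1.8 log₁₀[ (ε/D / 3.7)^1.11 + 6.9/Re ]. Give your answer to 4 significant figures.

Re = ρVD/μ = 887.4·7.872·0.009037/0.0122 = 5175.
Re > 4000 → turbulent. ε/D = 7.8e-05/0.009037 = 0.00863; Haaland: 1/√f = -1.8 log₁₀[0.0012 + 0.00133] = 4.674, so f = 0.04577.

f ≈ 0.04577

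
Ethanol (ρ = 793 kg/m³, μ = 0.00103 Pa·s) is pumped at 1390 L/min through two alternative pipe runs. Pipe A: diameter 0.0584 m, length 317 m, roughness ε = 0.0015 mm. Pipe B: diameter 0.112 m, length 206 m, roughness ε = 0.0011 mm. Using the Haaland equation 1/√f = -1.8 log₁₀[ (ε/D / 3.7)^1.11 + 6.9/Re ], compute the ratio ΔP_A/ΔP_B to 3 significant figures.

Pipe A: V = Q/A = 0.02317/0.002679 = 8.649 m/s; Re = 3.889e+05; ε/D = 2.57e-05; Haaland → f = 0.01393; ΔP_A = f(L/D)(ρV²/2) = 2.242e+06 Pa.
Pipe B: V = Q/A = 0.02317/0.009852 = 2.351 m/s; Re = 2.028e+05; ε/D = 9.82e-06; Haaland → f = 0.01552; ΔP_B = f(L/D)(ρV²/2) = 6.257e+04 Pa.
ΔP_A/ΔP_B = 2.242e+06/6.257e+04 = 35.8.

ΔP_A/ΔP_B ≈ 35.8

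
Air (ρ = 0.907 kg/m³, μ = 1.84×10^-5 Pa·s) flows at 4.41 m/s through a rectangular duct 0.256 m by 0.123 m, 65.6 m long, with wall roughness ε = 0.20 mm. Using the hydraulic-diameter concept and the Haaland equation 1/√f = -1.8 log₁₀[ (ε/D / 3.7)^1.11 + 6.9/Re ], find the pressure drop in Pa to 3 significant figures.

Hydraulic diameter D_h = 4A/P = 4·(0.256·0.123)/(2·(0.256+0.123)) = 0.126/0.758 = 0.1662 m.
Re = ρVD_h/μ = 0.907·4.41·0.1662/1.84e-05 = 3.612e+04.
ε/D_h = 0.0002/0.1662 = 0.0012; Haaland gives 1/√f = -1.8 log₁₀[0.000134+0.000191] = 6.277, so f = 0.02538.
ΔP = f(L/D_h)(ρV²/2) = 0.02538·65.6/0.1662·8.82 = 88.36 Pa.

ΔP ≈ 88.4 Pa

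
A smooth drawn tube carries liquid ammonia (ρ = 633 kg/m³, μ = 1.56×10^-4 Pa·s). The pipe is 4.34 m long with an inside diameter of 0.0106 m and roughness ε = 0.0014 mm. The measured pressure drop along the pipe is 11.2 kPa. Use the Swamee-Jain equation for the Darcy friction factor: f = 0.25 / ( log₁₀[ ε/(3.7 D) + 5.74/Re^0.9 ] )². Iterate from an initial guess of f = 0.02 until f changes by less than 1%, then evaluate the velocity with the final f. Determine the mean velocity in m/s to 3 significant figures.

Rearranging Darcy-Weisbach: V = √(2·ΔP·D/(f·L·ρ)). With ε/D = 1.4e-06/0.0106 = 0.000132, iterate starting from f = 0.02:
  f = 0.02 → V = √(2·1.12e+04·0.0106/(0.02·4.34·633)) = 2.079 m/s; Re = ρVD/μ = 8.941e+04; f → 0.01901
  f = 0.01901 → V = 2.132 m/s; Re = 9.171e+04; f → 0.01892
Converged (Δf/f < 1%). With the final f = 0.01892: V = √(2·1.12e+04·0.0106/(0.01892·4.34·633)) = 2.137 m/s.

V ≈ 2.14 m/s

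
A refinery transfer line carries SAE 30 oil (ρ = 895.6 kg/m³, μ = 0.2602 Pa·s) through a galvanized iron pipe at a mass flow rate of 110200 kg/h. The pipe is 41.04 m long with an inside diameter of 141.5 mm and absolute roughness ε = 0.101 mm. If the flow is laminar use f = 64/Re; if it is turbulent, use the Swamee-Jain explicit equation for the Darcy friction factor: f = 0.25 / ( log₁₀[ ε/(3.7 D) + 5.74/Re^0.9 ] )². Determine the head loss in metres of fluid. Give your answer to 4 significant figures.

h_f ≈ 4.222 m

ṁ = 110200 kg/h = 110200/3600 = 30.61 kg/s.
A = πD²/4 = π(0.1415)²/4 = 0.01573 m²; mean velocity V = ṁ/(ρA) = 30.61/(895.6 · 0.01573) = 2.174 m/s.
Reynolds number Re = ρVD/μ = 895.6 · 2.174 · 0.1415 / 0.26 = 1059.
Re < 2300 → laminar flow, so f = 64/Re = 64/1059 = 0.06046 (the turbulent correlation is not needed).
Darcy-Weisbach: ΔP = f(L/D)(ρV²/2) = 0.06046·(41.04/0.1415)·(895.6·2.174²/2) = 0.06046·290·2115 = 3.709e+04 Pa.
Head loss h_f = ΔP/(ρg) = 3.709e+04/(895.6·9.81) = 4.222 m.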